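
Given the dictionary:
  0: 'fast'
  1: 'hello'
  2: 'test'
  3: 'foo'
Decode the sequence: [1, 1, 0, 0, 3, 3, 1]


Look up each index in the dictionary:
  1 -> 'hello'
  1 -> 'hello'
  0 -> 'fast'
  0 -> 'fast'
  3 -> 'foo'
  3 -> 'foo'
  1 -> 'hello'

Decoded: "hello hello fast fast foo foo hello"


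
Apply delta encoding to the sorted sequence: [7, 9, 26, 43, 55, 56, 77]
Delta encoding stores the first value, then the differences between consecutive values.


First value: 7
Deltas:
  9 - 7 = 2
  26 - 9 = 17
  43 - 26 = 17
  55 - 43 = 12
  56 - 55 = 1
  77 - 56 = 21


Delta encoded: [7, 2, 17, 17, 12, 1, 21]


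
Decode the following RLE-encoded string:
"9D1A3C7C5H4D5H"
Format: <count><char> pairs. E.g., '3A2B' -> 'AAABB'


Expanding each <count><char> pair:
  9D -> 'DDDDDDDDD'
  1A -> 'A'
  3C -> 'CCC'
  7C -> 'CCCCCCC'
  5H -> 'HHHHH'
  4D -> 'DDDD'
  5H -> 'HHHHH'

Decoded = DDDDDDDDDACCCCCCCCCCHHHHHDDDDHHHHH


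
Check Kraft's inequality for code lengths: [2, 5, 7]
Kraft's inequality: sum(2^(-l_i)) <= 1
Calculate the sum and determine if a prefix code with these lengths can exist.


Sum = 2^(-2) + 2^(-5) + 2^(-7)
    = 0.25 + 0.03125 + 0.0078125
    = 37/128 = 0.2890625
Since 0.2890625 <= 1, Kraft's inequality IS satisfied.
A prefix code with these lengths CAN exist.

Kraft sum = 0.2890625. Satisfied.


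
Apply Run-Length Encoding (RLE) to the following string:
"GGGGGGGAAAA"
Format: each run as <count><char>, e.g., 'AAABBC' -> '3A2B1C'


Scanning runs left to right:
  i=0: run of 'G' x 7 -> '7G'
  i=7: run of 'A' x 4 -> '4A'

RLE = 7G4A


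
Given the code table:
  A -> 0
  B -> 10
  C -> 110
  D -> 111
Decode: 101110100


Decoding:
10 -> B
111 -> D
0 -> A
10 -> B
0 -> A


Result: BDABA


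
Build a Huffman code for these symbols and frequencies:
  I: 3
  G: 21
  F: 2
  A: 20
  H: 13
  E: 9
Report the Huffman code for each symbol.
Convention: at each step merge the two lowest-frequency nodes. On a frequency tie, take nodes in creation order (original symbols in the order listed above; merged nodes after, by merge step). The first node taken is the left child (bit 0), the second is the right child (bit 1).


Huffman tree construction:
Step 1: Merge F(2) + I(3) = 5
Step 2: Merge (F+I)(5) + E(9) = 14
Step 3: Merge H(13) + ((F+I)+E)(14) = 27
Step 4: Merge A(20) + G(21) = 41
Step 5: Merge (H+((F+I)+E))(27) + (A+G)(41) = 68
Read each symbol's code off the tree from the root (left child = 0, right child = 1).

Codes:
  I: 0101 (length 4)
  G: 11 (length 2)
  F: 0100 (length 4)
  A: 10 (length 2)
  H: 00 (length 2)
  E: 011 (length 3)
Average code length: 155/68 = 2.2794 bits/symbol


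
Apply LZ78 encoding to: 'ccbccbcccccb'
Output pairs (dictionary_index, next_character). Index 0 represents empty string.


LZ78 encoding steps:
Dictionary: {0: ''}
Step 1: w='' (idx 0), next='c' -> output (0, 'c'), add 'c' as idx 1
Step 2: w='c' (idx 1), next='b' -> output (1, 'b'), add 'cb' as idx 2
Step 3: w='c' (idx 1), next='c' -> output (1, 'c'), add 'cc' as idx 3
Step 4: w='' (idx 0), next='b' -> output (0, 'b'), add 'b' as idx 4
Step 5: w='cc' (idx 3), next='c' -> output (3, 'c'), add 'ccc' as idx 5
Step 6: w='cc' (idx 3), next='b' -> output (3, 'b'), add 'ccb' as idx 6


Encoded: [(0, 'c'), (1, 'b'), (1, 'c'), (0, 'b'), (3, 'c'), (3, 'b')]


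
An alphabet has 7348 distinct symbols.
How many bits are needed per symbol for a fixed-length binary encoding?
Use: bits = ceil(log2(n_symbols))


log2(7348) = 12.8431
Bracket: 2^12 = 4096 < 7348 <= 2^13 = 8192
So ceil(log2(7348)) = 13

bits = ceil(log2(7348)) = ceil(12.8431) = 13 bits


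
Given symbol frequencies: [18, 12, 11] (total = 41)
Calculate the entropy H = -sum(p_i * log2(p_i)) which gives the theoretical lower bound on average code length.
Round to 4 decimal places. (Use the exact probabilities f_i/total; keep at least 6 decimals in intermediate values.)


Per-symbol terms -p_i * log2(p_i) with p_i = f_i/41:
  p = 18/41 = 0.439024: log2(p) = -1.187627, -p*log2(p) = 0.521397
  p = 12/41 = 0.292683: log2(p) = -1.772590, -p*log2(p) = 0.518807
  p = 11/41 = 0.268293: log2(p) = -1.898120, -p*log2(p) = 0.509252
H = 0.521397 + 0.518807 + 0.509252 = 1.549456

H = 1.5495 bits/symbol


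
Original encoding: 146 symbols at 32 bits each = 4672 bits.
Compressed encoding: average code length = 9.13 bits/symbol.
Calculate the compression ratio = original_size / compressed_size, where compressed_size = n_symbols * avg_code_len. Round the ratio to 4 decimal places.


original_size = n_symbols * orig_bits = 146 * 32 = 4672 bits
compressed_size = n_symbols * avg_code_len = 146 * 9.13 = 1332.98 bits
ratio = original_size / compressed_size = 4672 / 1332.98 = 3.5049

Compression ratio = 3.5049


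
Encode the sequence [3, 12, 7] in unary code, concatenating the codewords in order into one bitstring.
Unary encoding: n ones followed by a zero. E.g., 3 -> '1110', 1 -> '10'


Encode each number as n ones followed by a terminating 0:
  3 -> 1110 (4 bits)
  12 -> 1111111111110 (13 bits)
  7 -> 11111110 (8 bits)
Total length = 4 + 13 + 8 = 25 bits.

Unary([3, 12, 7]) = 1110111111111111011111110 (25 bits)


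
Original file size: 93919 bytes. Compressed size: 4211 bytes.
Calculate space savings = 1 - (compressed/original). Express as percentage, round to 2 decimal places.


ratio = compressed/original = 4211/93919 = 0.044837
savings = 1 - ratio = 1 - 0.044837 = 0.955163
as a percentage: 0.955163 * 100 = 95.52%

Space savings = 1 - 4211/93919 = 95.52%


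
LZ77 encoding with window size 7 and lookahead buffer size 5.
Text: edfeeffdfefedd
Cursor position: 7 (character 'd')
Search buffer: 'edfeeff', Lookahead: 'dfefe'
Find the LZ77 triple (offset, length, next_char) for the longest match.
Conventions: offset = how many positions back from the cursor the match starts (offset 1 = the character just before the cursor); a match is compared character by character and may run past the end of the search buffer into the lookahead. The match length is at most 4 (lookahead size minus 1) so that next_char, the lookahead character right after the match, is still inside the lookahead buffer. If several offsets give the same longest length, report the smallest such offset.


Try each offset into the search buffer:
  offset=1 (pos 6, char 'f'): match length 0
  offset=2 (pos 5, char 'f'): match length 0
  offset=3 (pos 4, char 'e'): match length 0
  offset=4 (pos 3, char 'e'): match length 0
  offset=5 (pos 2, char 'f'): match length 0
  offset=6 (pos 1, char 'd'): match length 3
  offset=7 (pos 0, char 'e'): match length 0
Longest match has length 3 at offset 6.
next_char = character at position 7 + 3 = 10 -> 'f'

Best match: offset=6, length=3 (matching 'dfe' starting at position 1)
LZ77 triple: (6, 3, 'f')


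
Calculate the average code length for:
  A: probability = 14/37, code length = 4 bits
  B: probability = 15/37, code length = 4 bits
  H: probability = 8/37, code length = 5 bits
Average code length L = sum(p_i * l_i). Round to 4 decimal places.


Weighted contributions p_i * l_i:
  A: (14/37) * 4 = 56/37
  B: (15/37) * 4 = 60/37
  H: (8/37) * 5 = 40/37
Sum = (56 + 60 + 40)/37 = 156/37

L = 156/37 = 4.2162 bits/symbol


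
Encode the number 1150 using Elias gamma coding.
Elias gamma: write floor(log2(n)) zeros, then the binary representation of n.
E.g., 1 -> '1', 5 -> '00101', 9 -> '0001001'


num_bits = floor(log2(1150)) + 1 = 11
leading_zeros = num_bits - 1 = 10
binary(1150) = 10001111110

Elias gamma(1150) = '0000000000' + '10001111110' = 000000000010001111110 (21 bits)


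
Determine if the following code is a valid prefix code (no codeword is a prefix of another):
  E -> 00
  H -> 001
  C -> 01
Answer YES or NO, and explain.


Checking each pair (does one codeword prefix another?):
  E='00' vs H='001': prefix -- VIOLATION

NO -- this is NOT a valid prefix code. E (00) is a prefix of H (001).


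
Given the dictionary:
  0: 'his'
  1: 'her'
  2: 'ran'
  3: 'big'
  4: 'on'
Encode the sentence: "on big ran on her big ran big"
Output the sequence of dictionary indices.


Look up each word in the dictionary:
  'on' -> 4
  'big' -> 3
  'ran' -> 2
  'on' -> 4
  'her' -> 1
  'big' -> 3
  'ran' -> 2
  'big' -> 3

Encoded: [4, 3, 2, 4, 1, 3, 2, 3]


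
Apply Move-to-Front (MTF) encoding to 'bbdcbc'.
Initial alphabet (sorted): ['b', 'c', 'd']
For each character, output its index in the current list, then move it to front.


MTF encoding:
'b': index 0 in ['b', 'c', 'd'] -> ['b', 'c', 'd']
'b': index 0 in ['b', 'c', 'd'] -> ['b', 'c', 'd']
'd': index 2 in ['b', 'c', 'd'] -> ['d', 'b', 'c']
'c': index 2 in ['d', 'b', 'c'] -> ['c', 'd', 'b']
'b': index 2 in ['c', 'd', 'b'] -> ['b', 'c', 'd']
'c': index 1 in ['b', 'c', 'd'] -> ['c', 'b', 'd']


Output: [0, 0, 2, 2, 2, 1]


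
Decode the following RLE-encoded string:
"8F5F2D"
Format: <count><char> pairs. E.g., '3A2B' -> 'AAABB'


Expanding each <count><char> pair:
  8F -> 'FFFFFFFF'
  5F -> 'FFFFF'
  2D -> 'DD'

Decoded = FFFFFFFFFFFFFDD


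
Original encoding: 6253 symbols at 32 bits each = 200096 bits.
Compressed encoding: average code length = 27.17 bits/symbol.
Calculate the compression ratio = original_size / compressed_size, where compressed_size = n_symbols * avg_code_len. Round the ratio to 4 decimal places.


original_size = n_symbols * orig_bits = 6253 * 32 = 200096 bits
compressed_size = n_symbols * avg_code_len = 6253 * 27.17 = 169894.01 bits
ratio = original_size / compressed_size = 200096 / 169894.01 = 1.1778

Compression ratio = 1.1778


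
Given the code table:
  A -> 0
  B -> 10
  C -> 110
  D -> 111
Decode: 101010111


Decoding:
10 -> B
10 -> B
10 -> B
111 -> D


Result: BBBD


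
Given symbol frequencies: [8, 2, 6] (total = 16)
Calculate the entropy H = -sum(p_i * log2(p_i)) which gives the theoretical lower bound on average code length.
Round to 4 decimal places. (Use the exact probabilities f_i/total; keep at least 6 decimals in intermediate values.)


Per-symbol terms -p_i * log2(p_i) with p_i = f_i/16:
  p = 8/16 = 0.500000: log2(p) = -1.000000, -p*log2(p) = 0.500000
  p = 2/16 = 0.125000: log2(p) = -3.000000, -p*log2(p) = 0.375000
  p = 6/16 = 0.375000: log2(p) = -1.415037, -p*log2(p) = 0.530639
H = 0.500000 + 0.375000 + 0.530639 = 1.405639

H = 1.4056 bits/symbol


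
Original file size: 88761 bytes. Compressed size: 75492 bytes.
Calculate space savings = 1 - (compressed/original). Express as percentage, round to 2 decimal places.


ratio = compressed/original = 75492/88761 = 0.850509
savings = 1 - ratio = 1 - 0.850509 = 0.149491
as a percentage: 0.149491 * 100 = 14.95%

Space savings = 1 - 75492/88761 = 14.95%


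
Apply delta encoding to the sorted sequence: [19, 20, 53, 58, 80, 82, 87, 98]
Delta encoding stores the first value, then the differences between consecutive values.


First value: 19
Deltas:
  20 - 19 = 1
  53 - 20 = 33
  58 - 53 = 5
  80 - 58 = 22
  82 - 80 = 2
  87 - 82 = 5
  98 - 87 = 11


Delta encoded: [19, 1, 33, 5, 22, 2, 5, 11]


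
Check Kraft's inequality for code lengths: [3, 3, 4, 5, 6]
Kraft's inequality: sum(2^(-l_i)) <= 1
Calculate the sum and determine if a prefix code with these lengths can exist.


Sum = 2^(-3) + 2^(-3) + 2^(-4) + 2^(-5) + 2^(-6)
    = 0.125 + 0.125 + 0.0625 + 0.03125 + 0.015625
    = 23/64 = 0.359375
Since 0.359375 <= 1, Kraft's inequality IS satisfied.
A prefix code with these lengths CAN exist.

Kraft sum = 0.359375. Satisfied.


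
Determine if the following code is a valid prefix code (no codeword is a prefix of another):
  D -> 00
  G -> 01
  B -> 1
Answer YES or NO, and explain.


Checking each pair (does one codeword prefix another?):
  D='00' vs G='01': no prefix
  D='00' vs B='1': no prefix
  G='01' vs D='00': no prefix
  G='01' vs B='1': no prefix
  B='1' vs D='00': no prefix
  B='1' vs G='01': no prefix
No violation found over all pairs.

YES -- this is a valid prefix code. No codeword is a prefix of any other codeword.


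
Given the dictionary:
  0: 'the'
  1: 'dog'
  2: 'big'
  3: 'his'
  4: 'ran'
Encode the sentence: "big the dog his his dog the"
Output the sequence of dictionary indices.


Look up each word in the dictionary:
  'big' -> 2
  'the' -> 0
  'dog' -> 1
  'his' -> 3
  'his' -> 3
  'dog' -> 1
  'the' -> 0

Encoded: [2, 0, 1, 3, 3, 1, 0]


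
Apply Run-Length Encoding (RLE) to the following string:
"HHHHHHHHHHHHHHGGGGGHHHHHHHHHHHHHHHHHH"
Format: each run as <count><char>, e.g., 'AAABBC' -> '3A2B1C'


Scanning runs left to right:
  i=0: run of 'H' x 14 -> '14H'
  i=14: run of 'G' x 5 -> '5G'
  i=19: run of 'H' x 18 -> '18H'

RLE = 14H5G18H


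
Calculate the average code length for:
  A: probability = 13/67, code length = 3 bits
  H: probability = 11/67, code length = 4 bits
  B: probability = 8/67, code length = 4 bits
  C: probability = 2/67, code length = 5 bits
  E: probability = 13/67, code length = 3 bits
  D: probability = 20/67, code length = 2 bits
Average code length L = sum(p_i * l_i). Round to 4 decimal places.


Weighted contributions p_i * l_i:
  A: (13/67) * 3 = 39/67
  H: (11/67) * 4 = 44/67
  B: (8/67) * 4 = 32/67
  C: (2/67) * 5 = 10/67
  E: (13/67) * 3 = 39/67
  D: (20/67) * 2 = 40/67
Sum = (39 + 44 + 32 + 10 + 39 + 40)/67 = 204/67

L = 204/67 = 3.0448 bits/symbol


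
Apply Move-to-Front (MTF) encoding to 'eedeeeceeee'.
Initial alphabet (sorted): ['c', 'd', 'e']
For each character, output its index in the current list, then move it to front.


MTF encoding:
'e': index 2 in ['c', 'd', 'e'] -> ['e', 'c', 'd']
'e': index 0 in ['e', 'c', 'd'] -> ['e', 'c', 'd']
'd': index 2 in ['e', 'c', 'd'] -> ['d', 'e', 'c']
'e': index 1 in ['d', 'e', 'c'] -> ['e', 'd', 'c']
'e': index 0 in ['e', 'd', 'c'] -> ['e', 'd', 'c']
'e': index 0 in ['e', 'd', 'c'] -> ['e', 'd', 'c']
'c': index 2 in ['e', 'd', 'c'] -> ['c', 'e', 'd']
'e': index 1 in ['c', 'e', 'd'] -> ['e', 'c', 'd']
'e': index 0 in ['e', 'c', 'd'] -> ['e', 'c', 'd']
'e': index 0 in ['e', 'c', 'd'] -> ['e', 'c', 'd']
'e': index 0 in ['e', 'c', 'd'] -> ['e', 'c', 'd']


Output: [2, 0, 2, 1, 0, 0, 2, 1, 0, 0, 0]


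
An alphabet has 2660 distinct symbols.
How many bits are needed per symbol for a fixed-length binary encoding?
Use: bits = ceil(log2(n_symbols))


log2(2660) = 11.3772
Bracket: 2^11 = 2048 < 2660 <= 2^12 = 4096
So ceil(log2(2660)) = 12

bits = ceil(log2(2660)) = ceil(11.3772) = 12 bits


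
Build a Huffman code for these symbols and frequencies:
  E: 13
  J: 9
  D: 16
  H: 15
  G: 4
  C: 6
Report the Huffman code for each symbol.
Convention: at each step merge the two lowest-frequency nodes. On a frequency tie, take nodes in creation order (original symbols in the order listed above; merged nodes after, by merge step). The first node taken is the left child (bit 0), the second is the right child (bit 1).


Huffman tree construction:
Step 1: Merge G(4) + C(6) = 10
Step 2: Merge J(9) + (G+C)(10) = 19
Step 3: Merge E(13) + H(15) = 28
Step 4: Merge D(16) + (J+(G+C))(19) = 35
Step 5: Merge (E+H)(28) + (D+(J+(G+C)))(35) = 63
Read each symbol's code off the tree from the root (left child = 0, right child = 1).

Codes:
  E: 00 (length 2)
  J: 110 (length 3)
  D: 10 (length 2)
  H: 01 (length 2)
  G: 1110 (length 4)
  C: 1111 (length 4)
Average code length: 155/63 = 2.4603 bits/symbol


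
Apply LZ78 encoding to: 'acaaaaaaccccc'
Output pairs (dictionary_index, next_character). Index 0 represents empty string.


LZ78 encoding steps:
Dictionary: {0: ''}
Step 1: w='' (idx 0), next='a' -> output (0, 'a'), add 'a' as idx 1
Step 2: w='' (idx 0), next='c' -> output (0, 'c'), add 'c' as idx 2
Step 3: w='a' (idx 1), next='a' -> output (1, 'a'), add 'aa' as idx 3
Step 4: w='aa' (idx 3), next='a' -> output (3, 'a'), add 'aaa' as idx 4
Step 5: w='a' (idx 1), next='c' -> output (1, 'c'), add 'ac' as idx 5
Step 6: w='c' (idx 2), next='c' -> output (2, 'c'), add 'cc' as idx 6
Step 7: w='cc' (idx 6), end of input -> output (6, '')


Encoded: [(0, 'a'), (0, 'c'), (1, 'a'), (3, 'a'), (1, 'c'), (2, 'c'), (6, '')]


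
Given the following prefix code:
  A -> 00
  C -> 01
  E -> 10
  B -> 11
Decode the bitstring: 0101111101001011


Decoding step by step:
Bits 01 -> C
Bits 01 -> C
Bits 11 -> B
Bits 11 -> B
Bits 01 -> C
Bits 00 -> A
Bits 10 -> E
Bits 11 -> B


Decoded message: CCBBCAEB


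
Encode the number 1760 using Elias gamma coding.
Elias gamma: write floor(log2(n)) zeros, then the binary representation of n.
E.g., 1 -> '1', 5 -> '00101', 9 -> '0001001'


num_bits = floor(log2(1760)) + 1 = 11
leading_zeros = num_bits - 1 = 10
binary(1760) = 11011100000

Elias gamma(1760) = '0000000000' + '11011100000' = 000000000011011100000 (21 bits)


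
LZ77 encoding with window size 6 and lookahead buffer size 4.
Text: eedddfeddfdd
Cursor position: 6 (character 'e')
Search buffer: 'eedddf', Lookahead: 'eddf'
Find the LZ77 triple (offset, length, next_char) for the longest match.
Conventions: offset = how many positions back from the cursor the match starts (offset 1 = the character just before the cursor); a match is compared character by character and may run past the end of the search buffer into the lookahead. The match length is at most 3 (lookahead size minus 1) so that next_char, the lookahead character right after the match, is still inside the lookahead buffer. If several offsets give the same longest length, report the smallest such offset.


Try each offset into the search buffer:
  offset=1 (pos 5, char 'f'): match length 0
  offset=2 (pos 4, char 'd'): match length 0
  offset=3 (pos 3, char 'd'): match length 0
  offset=4 (pos 2, char 'd'): match length 0
  offset=5 (pos 1, char 'e'): match length 3
  offset=6 (pos 0, char 'e'): match length 1
Longest match has length 3 at offset 5.
next_char = character at position 6 + 3 = 9 -> 'f'

Best match: offset=5, length=3 (matching 'edd' starting at position 1)
LZ77 triple: (5, 3, 'f')


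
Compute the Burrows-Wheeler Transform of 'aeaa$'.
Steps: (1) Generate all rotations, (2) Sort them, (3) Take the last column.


Rotations (sorted):
  0: $aeaa -> last char: a
  1: a$aea -> last char: a
  2: aa$ae -> last char: e
  3: aeaa$ -> last char: $
  4: eaa$a -> last char: a


BWT = aae$a


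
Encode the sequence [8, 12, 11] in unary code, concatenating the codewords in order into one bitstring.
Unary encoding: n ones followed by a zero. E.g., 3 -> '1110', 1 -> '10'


Encode each number as n ones followed by a terminating 0:
  8 -> 111111110 (9 bits)
  12 -> 1111111111110 (13 bits)
  11 -> 111111111110 (12 bits)
Total length = 9 + 13 + 12 = 34 bits.

Unary([8, 12, 11]) = 1111111101111111111110111111111110 (34 bits)


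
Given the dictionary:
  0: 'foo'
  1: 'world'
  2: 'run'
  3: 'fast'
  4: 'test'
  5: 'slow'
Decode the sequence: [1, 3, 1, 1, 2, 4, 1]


Look up each index in the dictionary:
  1 -> 'world'
  3 -> 'fast'
  1 -> 'world'
  1 -> 'world'
  2 -> 'run'
  4 -> 'test'
  1 -> 'world'

Decoded: "world fast world world run test world"


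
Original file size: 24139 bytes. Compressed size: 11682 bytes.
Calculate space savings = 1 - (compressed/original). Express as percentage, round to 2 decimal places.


ratio = compressed/original = 11682/24139 = 0.483947
savings = 1 - ratio = 1 - 0.483947 = 0.516053
as a percentage: 0.516053 * 100 = 51.61%

Space savings = 1 - 11682/24139 = 51.61%


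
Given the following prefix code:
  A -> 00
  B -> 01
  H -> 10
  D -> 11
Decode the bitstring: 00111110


Decoding step by step:
Bits 00 -> A
Bits 11 -> D
Bits 11 -> D
Bits 10 -> H


Decoded message: ADDH


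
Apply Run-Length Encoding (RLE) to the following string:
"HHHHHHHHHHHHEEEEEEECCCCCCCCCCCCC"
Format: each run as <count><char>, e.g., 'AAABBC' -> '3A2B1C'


Scanning runs left to right:
  i=0: run of 'H' x 12 -> '12H'
  i=12: run of 'E' x 7 -> '7E'
  i=19: run of 'C' x 13 -> '13C'

RLE = 12H7E13C


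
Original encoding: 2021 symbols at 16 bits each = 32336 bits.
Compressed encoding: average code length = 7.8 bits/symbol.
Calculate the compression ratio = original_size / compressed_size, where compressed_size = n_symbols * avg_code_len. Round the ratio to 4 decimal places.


original_size = n_symbols * orig_bits = 2021 * 16 = 32336 bits
compressed_size = n_symbols * avg_code_len = 2021 * 7.8 = 15763.8 bits
ratio = original_size / compressed_size = 32336 / 15763.8 = 2.0513

Compression ratio = 2.0513


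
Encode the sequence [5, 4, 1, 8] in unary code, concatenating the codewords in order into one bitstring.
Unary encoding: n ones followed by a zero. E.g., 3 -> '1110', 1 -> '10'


Encode each number as n ones followed by a terminating 0:
  5 -> 111110 (6 bits)
  4 -> 11110 (5 bits)
  1 -> 10 (2 bits)
  8 -> 111111110 (9 bits)
Total length = 6 + 5 + 2 + 9 = 22 bits.

Unary([5, 4, 1, 8]) = 1111101111010111111110 (22 bits)


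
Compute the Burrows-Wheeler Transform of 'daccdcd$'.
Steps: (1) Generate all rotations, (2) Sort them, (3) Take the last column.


Rotations (sorted):
  0: $daccdcd -> last char: d
  1: accdcd$d -> last char: d
  2: ccdcd$da -> last char: a
  3: cd$daccd -> last char: d
  4: cdcd$dac -> last char: c
  5: d$daccdc -> last char: c
  6: daccdcd$ -> last char: $
  7: dcd$dacc -> last char: c


BWT = ddadcc$c


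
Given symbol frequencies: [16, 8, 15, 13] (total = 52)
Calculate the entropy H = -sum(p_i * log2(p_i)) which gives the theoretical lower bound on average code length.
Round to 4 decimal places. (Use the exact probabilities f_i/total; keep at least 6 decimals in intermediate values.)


Per-symbol terms -p_i * log2(p_i) with p_i = f_i/52:
  p = 16/52 = 0.307692: log2(p) = -1.700440, -p*log2(p) = 0.523212
  p = 8/52 = 0.153846: log2(p) = -2.700440, -p*log2(p) = 0.415452
  p = 15/52 = 0.288462: log2(p) = -1.793549, -p*log2(p) = 0.517370
  p = 13/52 = 0.250000: log2(p) = -2.000000, -p*log2(p) = 0.500000
H = 0.523212 + 0.415452 + 0.517370 + 0.500000 = 1.956034

H = 1.956 bits/symbol


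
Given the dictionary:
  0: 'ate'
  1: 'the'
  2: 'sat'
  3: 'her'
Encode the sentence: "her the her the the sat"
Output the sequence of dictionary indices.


Look up each word in the dictionary:
  'her' -> 3
  'the' -> 1
  'her' -> 3
  'the' -> 1
  'the' -> 1
  'sat' -> 2

Encoded: [3, 1, 3, 1, 1, 2]


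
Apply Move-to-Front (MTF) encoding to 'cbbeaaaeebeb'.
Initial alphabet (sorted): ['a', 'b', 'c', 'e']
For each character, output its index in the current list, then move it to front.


MTF encoding:
'c': index 2 in ['a', 'b', 'c', 'e'] -> ['c', 'a', 'b', 'e']
'b': index 2 in ['c', 'a', 'b', 'e'] -> ['b', 'c', 'a', 'e']
'b': index 0 in ['b', 'c', 'a', 'e'] -> ['b', 'c', 'a', 'e']
'e': index 3 in ['b', 'c', 'a', 'e'] -> ['e', 'b', 'c', 'a']
'a': index 3 in ['e', 'b', 'c', 'a'] -> ['a', 'e', 'b', 'c']
'a': index 0 in ['a', 'e', 'b', 'c'] -> ['a', 'e', 'b', 'c']
'a': index 0 in ['a', 'e', 'b', 'c'] -> ['a', 'e', 'b', 'c']
'e': index 1 in ['a', 'e', 'b', 'c'] -> ['e', 'a', 'b', 'c']
'e': index 0 in ['e', 'a', 'b', 'c'] -> ['e', 'a', 'b', 'c']
'b': index 2 in ['e', 'a', 'b', 'c'] -> ['b', 'e', 'a', 'c']
'e': index 1 in ['b', 'e', 'a', 'c'] -> ['e', 'b', 'a', 'c']
'b': index 1 in ['e', 'b', 'a', 'c'] -> ['b', 'e', 'a', 'c']


Output: [2, 2, 0, 3, 3, 0, 0, 1, 0, 2, 1, 1]


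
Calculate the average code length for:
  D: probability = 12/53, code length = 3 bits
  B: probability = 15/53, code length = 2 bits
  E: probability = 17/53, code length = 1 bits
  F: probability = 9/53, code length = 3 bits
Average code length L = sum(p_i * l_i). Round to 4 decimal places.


Weighted contributions p_i * l_i:
  D: (12/53) * 3 = 36/53
  B: (15/53) * 2 = 30/53
  E: (17/53) * 1 = 17/53
  F: (9/53) * 3 = 27/53
Sum = (36 + 30 + 17 + 27)/53 = 110/53

L = 110/53 = 2.0755 bits/symbol


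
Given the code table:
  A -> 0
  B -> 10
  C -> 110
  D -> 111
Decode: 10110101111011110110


Decoding:
10 -> B
110 -> C
10 -> B
111 -> D
10 -> B
111 -> D
10 -> B
110 -> C


Result: BCBDBDBC


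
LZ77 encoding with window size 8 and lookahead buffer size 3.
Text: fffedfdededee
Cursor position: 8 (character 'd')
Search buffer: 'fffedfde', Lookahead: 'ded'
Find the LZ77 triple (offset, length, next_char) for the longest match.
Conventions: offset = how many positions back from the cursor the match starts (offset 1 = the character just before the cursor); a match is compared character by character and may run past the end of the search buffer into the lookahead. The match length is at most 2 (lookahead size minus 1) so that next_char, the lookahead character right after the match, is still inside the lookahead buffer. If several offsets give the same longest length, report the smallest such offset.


Try each offset into the search buffer:
  offset=1 (pos 7, char 'e'): match length 0
  offset=2 (pos 6, char 'd'): match length 2
  offset=3 (pos 5, char 'f'): match length 0
  offset=4 (pos 4, char 'd'): match length 1
  offset=5 (pos 3, char 'e'): match length 0
  offset=6 (pos 2, char 'f'): match length 0
  offset=7 (pos 1, char 'f'): match length 0
  offset=8 (pos 0, char 'f'): match length 0
Longest match has length 2 at offset 2.
next_char = character at position 8 + 2 = 10 -> 'd'

Best match: offset=2, length=2 (matching 'de' starting at position 6)
LZ77 triple: (2, 2, 'd')


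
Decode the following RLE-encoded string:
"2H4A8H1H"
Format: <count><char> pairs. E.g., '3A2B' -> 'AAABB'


Expanding each <count><char> pair:
  2H -> 'HH'
  4A -> 'AAAA'
  8H -> 'HHHHHHHH'
  1H -> 'H'

Decoded = HHAAAAHHHHHHHHH


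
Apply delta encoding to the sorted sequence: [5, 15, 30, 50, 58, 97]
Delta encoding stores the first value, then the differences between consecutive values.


First value: 5
Deltas:
  15 - 5 = 10
  30 - 15 = 15
  50 - 30 = 20
  58 - 50 = 8
  97 - 58 = 39


Delta encoded: [5, 10, 15, 20, 8, 39]


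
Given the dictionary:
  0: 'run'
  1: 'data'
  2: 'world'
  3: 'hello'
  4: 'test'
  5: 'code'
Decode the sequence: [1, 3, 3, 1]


Look up each index in the dictionary:
  1 -> 'data'
  3 -> 'hello'
  3 -> 'hello'
  1 -> 'data'

Decoded: "data hello hello data"


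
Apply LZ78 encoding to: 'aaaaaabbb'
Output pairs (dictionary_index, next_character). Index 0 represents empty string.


LZ78 encoding steps:
Dictionary: {0: ''}
Step 1: w='' (idx 0), next='a' -> output (0, 'a'), add 'a' as idx 1
Step 2: w='a' (idx 1), next='a' -> output (1, 'a'), add 'aa' as idx 2
Step 3: w='aa' (idx 2), next='a' -> output (2, 'a'), add 'aaa' as idx 3
Step 4: w='' (idx 0), next='b' -> output (0, 'b'), add 'b' as idx 4
Step 5: w='b' (idx 4), next='b' -> output (4, 'b'), add 'bb' as idx 5


Encoded: [(0, 'a'), (1, 'a'), (2, 'a'), (0, 'b'), (4, 'b')]


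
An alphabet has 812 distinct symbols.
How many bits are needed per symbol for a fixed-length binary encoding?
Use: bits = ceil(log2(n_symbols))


log2(812) = 9.6653
Bracket: 2^9 = 512 < 812 <= 2^10 = 1024
So ceil(log2(812)) = 10

bits = ceil(log2(812)) = ceil(9.6653) = 10 bits


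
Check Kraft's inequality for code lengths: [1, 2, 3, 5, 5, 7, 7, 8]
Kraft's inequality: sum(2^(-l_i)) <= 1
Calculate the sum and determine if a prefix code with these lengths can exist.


Sum = 2^(-1) + 2^(-2) + 2^(-3) + 2^(-5) + 2^(-5) + 2^(-7) + 2^(-7) + 2^(-8)
    = 0.5 + 0.25 + 0.125 + 0.03125 + 0.03125 + 0.0078125 + 0.0078125 + 0.00390625
    = 245/256 = 0.95703125
Since 0.95703125 <= 1, Kraft's inequality IS satisfied.
A prefix code with these lengths CAN exist.

Kraft sum = 0.95703125. Satisfied.


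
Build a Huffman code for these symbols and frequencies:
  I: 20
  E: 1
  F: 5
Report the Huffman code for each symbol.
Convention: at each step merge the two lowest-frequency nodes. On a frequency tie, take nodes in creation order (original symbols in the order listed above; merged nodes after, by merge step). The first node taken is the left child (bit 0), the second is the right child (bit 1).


Huffman tree construction:
Step 1: Merge E(1) + F(5) = 6
Step 2: Merge (E+F)(6) + I(20) = 26
Read each symbol's code off the tree from the root (left child = 0, right child = 1).

Codes:
  I: 1 (length 1)
  E: 00 (length 2)
  F: 01 (length 2)
Average code length: 32/26 = 1.2308 bits/symbol


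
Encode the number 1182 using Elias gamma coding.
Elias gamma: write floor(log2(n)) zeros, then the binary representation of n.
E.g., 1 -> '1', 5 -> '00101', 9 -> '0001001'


num_bits = floor(log2(1182)) + 1 = 11
leading_zeros = num_bits - 1 = 10
binary(1182) = 10010011110

Elias gamma(1182) = '0000000000' + '10010011110' = 000000000010010011110 (21 bits)


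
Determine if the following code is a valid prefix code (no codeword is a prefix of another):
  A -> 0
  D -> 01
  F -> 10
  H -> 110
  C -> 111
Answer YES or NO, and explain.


Checking each pair (does one codeword prefix another?):
  A='0' vs D='01': prefix -- VIOLATION

NO -- this is NOT a valid prefix code. A (0) is a prefix of D (01).


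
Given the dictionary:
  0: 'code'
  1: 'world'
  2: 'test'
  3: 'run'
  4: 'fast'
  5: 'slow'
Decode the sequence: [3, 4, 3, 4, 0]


Look up each index in the dictionary:
  3 -> 'run'
  4 -> 'fast'
  3 -> 'run'
  4 -> 'fast'
  0 -> 'code'

Decoded: "run fast run fast code"


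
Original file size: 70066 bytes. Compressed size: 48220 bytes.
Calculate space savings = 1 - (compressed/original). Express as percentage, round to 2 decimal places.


ratio = compressed/original = 48220/70066 = 0.688208
savings = 1 - ratio = 1 - 0.688208 = 0.311792
as a percentage: 0.311792 * 100 = 31.18%

Space savings = 1 - 48220/70066 = 31.18%


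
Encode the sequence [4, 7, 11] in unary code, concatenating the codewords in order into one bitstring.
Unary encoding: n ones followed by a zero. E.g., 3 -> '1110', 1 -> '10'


Encode each number as n ones followed by a terminating 0:
  4 -> 11110 (5 bits)
  7 -> 11111110 (8 bits)
  11 -> 111111111110 (12 bits)
Total length = 5 + 8 + 12 = 25 bits.

Unary([4, 7, 11]) = 1111011111110111111111110 (25 bits)


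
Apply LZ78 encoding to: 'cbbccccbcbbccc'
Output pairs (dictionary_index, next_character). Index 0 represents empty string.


LZ78 encoding steps:
Dictionary: {0: ''}
Step 1: w='' (idx 0), next='c' -> output (0, 'c'), add 'c' as idx 1
Step 2: w='' (idx 0), next='b' -> output (0, 'b'), add 'b' as idx 2
Step 3: w='b' (idx 2), next='c' -> output (2, 'c'), add 'bc' as idx 3
Step 4: w='c' (idx 1), next='c' -> output (1, 'c'), add 'cc' as idx 4
Step 5: w='c' (idx 1), next='b' -> output (1, 'b'), add 'cb' as idx 5
Step 6: w='cb' (idx 5), next='b' -> output (5, 'b'), add 'cbb' as idx 6
Step 7: w='cc' (idx 4), next='c' -> output (4, 'c'), add 'ccc' as idx 7


Encoded: [(0, 'c'), (0, 'b'), (2, 'c'), (1, 'c'), (1, 'b'), (5, 'b'), (4, 'c')]


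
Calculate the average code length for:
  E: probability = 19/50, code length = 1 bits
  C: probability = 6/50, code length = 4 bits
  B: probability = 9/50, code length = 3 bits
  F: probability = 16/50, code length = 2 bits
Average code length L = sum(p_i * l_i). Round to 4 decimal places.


Weighted contributions p_i * l_i:
  E: (19/50) * 1 = 19/50
  C: (6/50) * 4 = 24/50
  B: (9/50) * 3 = 27/50
  F: (16/50) * 2 = 32/50
Sum = (19 + 24 + 27 + 32)/50 = 102/50

L = 102/50 = 2.0400 bits/symbol


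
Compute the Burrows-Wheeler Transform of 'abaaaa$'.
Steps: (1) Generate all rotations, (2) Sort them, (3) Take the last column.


Rotations (sorted):
  0: $abaaaa -> last char: a
  1: a$abaaa -> last char: a
  2: aa$abaa -> last char: a
  3: aaa$aba -> last char: a
  4: aaaa$ab -> last char: b
  5: abaaaa$ -> last char: $
  6: baaaa$a -> last char: a


BWT = aaaab$a


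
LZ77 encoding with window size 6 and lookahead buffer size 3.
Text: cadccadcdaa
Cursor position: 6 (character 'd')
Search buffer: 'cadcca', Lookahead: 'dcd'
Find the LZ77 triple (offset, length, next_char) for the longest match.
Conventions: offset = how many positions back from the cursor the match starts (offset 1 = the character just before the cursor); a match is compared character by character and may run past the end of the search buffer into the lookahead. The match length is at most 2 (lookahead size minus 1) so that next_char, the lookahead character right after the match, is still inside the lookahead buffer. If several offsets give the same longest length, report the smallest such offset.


Try each offset into the search buffer:
  offset=1 (pos 5, char 'a'): match length 0
  offset=2 (pos 4, char 'c'): match length 0
  offset=3 (pos 3, char 'c'): match length 0
  offset=4 (pos 2, char 'd'): match length 2
  offset=5 (pos 1, char 'a'): match length 0
  offset=6 (pos 0, char 'c'): match length 0
Longest match has length 2 at offset 4.
next_char = character at position 6 + 2 = 8 -> 'd'

Best match: offset=4, length=2 (matching 'dc' starting at position 2)
LZ77 triple: (4, 2, 'd')


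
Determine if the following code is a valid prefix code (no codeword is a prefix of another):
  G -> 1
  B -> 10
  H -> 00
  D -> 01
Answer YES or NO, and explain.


Checking each pair (does one codeword prefix another?):
  G='1' vs B='10': prefix -- VIOLATION

NO -- this is NOT a valid prefix code. G (1) is a prefix of B (10).


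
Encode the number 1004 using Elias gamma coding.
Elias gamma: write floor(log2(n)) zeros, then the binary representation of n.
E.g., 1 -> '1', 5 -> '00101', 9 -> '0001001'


num_bits = floor(log2(1004)) + 1 = 10
leading_zeros = num_bits - 1 = 9
binary(1004) = 1111101100

Elias gamma(1004) = '000000000' + '1111101100' = 0000000001111101100 (19 bits)


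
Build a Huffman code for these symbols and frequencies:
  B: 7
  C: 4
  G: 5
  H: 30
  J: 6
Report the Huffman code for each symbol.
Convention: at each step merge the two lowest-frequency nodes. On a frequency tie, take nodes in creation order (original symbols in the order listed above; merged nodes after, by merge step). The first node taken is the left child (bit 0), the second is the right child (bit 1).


Huffman tree construction:
Step 1: Merge C(4) + G(5) = 9
Step 2: Merge J(6) + B(7) = 13
Step 3: Merge (C+G)(9) + (J+B)(13) = 22
Step 4: Merge ((C+G)+(J+B))(22) + H(30) = 52
Read each symbol's code off the tree from the root (left child = 0, right child = 1).

Codes:
  B: 011 (length 3)
  C: 000 (length 3)
  G: 001 (length 3)
  H: 1 (length 1)
  J: 010 (length 3)
Average code length: 96/52 = 1.8462 bits/symbol


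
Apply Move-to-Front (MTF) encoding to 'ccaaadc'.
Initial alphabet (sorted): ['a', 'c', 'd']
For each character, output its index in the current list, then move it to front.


MTF encoding:
'c': index 1 in ['a', 'c', 'd'] -> ['c', 'a', 'd']
'c': index 0 in ['c', 'a', 'd'] -> ['c', 'a', 'd']
'a': index 1 in ['c', 'a', 'd'] -> ['a', 'c', 'd']
'a': index 0 in ['a', 'c', 'd'] -> ['a', 'c', 'd']
'a': index 0 in ['a', 'c', 'd'] -> ['a', 'c', 'd']
'd': index 2 in ['a', 'c', 'd'] -> ['d', 'a', 'c']
'c': index 2 in ['d', 'a', 'c'] -> ['c', 'd', 'a']


Output: [1, 0, 1, 0, 0, 2, 2]


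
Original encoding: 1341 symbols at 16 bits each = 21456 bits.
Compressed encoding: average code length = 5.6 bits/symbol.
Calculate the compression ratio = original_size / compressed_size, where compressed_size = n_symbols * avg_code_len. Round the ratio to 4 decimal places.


original_size = n_symbols * orig_bits = 1341 * 16 = 21456 bits
compressed_size = n_symbols * avg_code_len = 1341 * 5.6 = 7509.6 bits
ratio = original_size / compressed_size = 21456 / 7509.6 = 2.8571

Compression ratio = 2.8571


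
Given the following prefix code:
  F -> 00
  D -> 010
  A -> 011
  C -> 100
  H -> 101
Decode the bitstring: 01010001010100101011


Decoding step by step:
Bits 010 -> D
Bits 100 -> C
Bits 010 -> D
Bits 101 -> H
Bits 00 -> F
Bits 101 -> H
Bits 011 -> A


Decoded message: DCDHFHA


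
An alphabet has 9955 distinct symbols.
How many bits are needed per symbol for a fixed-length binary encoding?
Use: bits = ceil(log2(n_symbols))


log2(9955) = 13.2812
Bracket: 2^13 = 8192 < 9955 <= 2^14 = 16384
So ceil(log2(9955)) = 14

bits = ceil(log2(9955)) = ceil(13.2812) = 14 bits


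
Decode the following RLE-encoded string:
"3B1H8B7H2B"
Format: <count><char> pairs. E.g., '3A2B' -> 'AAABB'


Expanding each <count><char> pair:
  3B -> 'BBB'
  1H -> 'H'
  8B -> 'BBBBBBBB'
  7H -> 'HHHHHHH'
  2B -> 'BB'

Decoded = BBBHBBBBBBBBHHHHHHHBB


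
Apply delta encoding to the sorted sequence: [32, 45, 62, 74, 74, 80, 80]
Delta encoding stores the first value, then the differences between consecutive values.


First value: 32
Deltas:
  45 - 32 = 13
  62 - 45 = 17
  74 - 62 = 12
  74 - 74 = 0
  80 - 74 = 6
  80 - 80 = 0


Delta encoded: [32, 13, 17, 12, 0, 6, 0]


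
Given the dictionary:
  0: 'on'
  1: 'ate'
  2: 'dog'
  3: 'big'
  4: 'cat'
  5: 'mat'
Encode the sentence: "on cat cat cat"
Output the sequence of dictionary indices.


Look up each word in the dictionary:
  'on' -> 0
  'cat' -> 4
  'cat' -> 4
  'cat' -> 4

Encoded: [0, 4, 4, 4]


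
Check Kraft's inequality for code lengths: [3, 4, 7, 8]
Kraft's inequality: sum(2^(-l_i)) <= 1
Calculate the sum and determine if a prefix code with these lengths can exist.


Sum = 2^(-3) + 2^(-4) + 2^(-7) + 2^(-8)
    = 0.125 + 0.0625 + 0.0078125 + 0.00390625
    = 51/256 = 0.19921875
Since 0.19921875 <= 1, Kraft's inequality IS satisfied.
A prefix code with these lengths CAN exist.

Kraft sum = 0.19921875. Satisfied.


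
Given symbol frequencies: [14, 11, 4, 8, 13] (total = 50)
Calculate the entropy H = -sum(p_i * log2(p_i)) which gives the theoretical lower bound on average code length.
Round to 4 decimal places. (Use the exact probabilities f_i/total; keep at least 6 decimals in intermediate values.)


Per-symbol terms -p_i * log2(p_i) with p_i = f_i/50:
  p = 14/50 = 0.280000: log2(p) = -1.836501, -p*log2(p) = 0.514220
  p = 11/50 = 0.220000: log2(p) = -2.184425, -p*log2(p) = 0.480573
  p = 4/50 = 0.080000: log2(p) = -3.643856, -p*log2(p) = 0.291508
  p = 8/50 = 0.160000: log2(p) = -2.643856, -p*log2(p) = 0.423017
  p = 13/50 = 0.260000: log2(p) = -1.943416, -p*log2(p) = 0.505288
H = 0.514220 + 0.480573 + 0.291508 + 0.423017 + 0.505288 = 2.214606

H = 2.2146 bits/symbol


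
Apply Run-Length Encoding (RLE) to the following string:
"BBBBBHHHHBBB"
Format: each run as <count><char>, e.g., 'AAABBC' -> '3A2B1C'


Scanning runs left to right:
  i=0: run of 'B' x 5 -> '5B'
  i=5: run of 'H' x 4 -> '4H'
  i=9: run of 'B' x 3 -> '3B'

RLE = 5B4H3B


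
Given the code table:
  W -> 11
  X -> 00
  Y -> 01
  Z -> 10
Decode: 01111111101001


Decoding:
01 -> Y
11 -> W
11 -> W
11 -> W
10 -> Z
10 -> Z
01 -> Y


Result: YWWWZZY


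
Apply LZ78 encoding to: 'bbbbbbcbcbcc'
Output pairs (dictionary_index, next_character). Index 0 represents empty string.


LZ78 encoding steps:
Dictionary: {0: ''}
Step 1: w='' (idx 0), next='b' -> output (0, 'b'), add 'b' as idx 1
Step 2: w='b' (idx 1), next='b' -> output (1, 'b'), add 'bb' as idx 2
Step 3: w='bb' (idx 2), next='b' -> output (2, 'b'), add 'bbb' as idx 3
Step 4: w='' (idx 0), next='c' -> output (0, 'c'), add 'c' as idx 4
Step 5: w='b' (idx 1), next='c' -> output (1, 'c'), add 'bc' as idx 5
Step 6: w='bc' (idx 5), next='c' -> output (5, 'c'), add 'bcc' as idx 6


Encoded: [(0, 'b'), (1, 'b'), (2, 'b'), (0, 'c'), (1, 'c'), (5, 'c')]


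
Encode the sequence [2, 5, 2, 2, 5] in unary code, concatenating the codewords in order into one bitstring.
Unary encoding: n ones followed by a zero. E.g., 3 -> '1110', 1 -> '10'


Encode each number as n ones followed by a terminating 0:
  2 -> 110 (3 bits)
  5 -> 111110 (6 bits)
  2 -> 110 (3 bits)
  2 -> 110 (3 bits)
  5 -> 111110 (6 bits)
Total length = 3 + 6 + 3 + 3 + 6 = 21 bits.

Unary([2, 5, 2, 2, 5]) = 110111110110110111110 (21 bits)


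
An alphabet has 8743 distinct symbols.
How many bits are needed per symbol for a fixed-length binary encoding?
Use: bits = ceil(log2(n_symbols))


log2(8743) = 13.0939
Bracket: 2^13 = 8192 < 8743 <= 2^14 = 16384
So ceil(log2(8743)) = 14

bits = ceil(log2(8743)) = ceil(13.0939) = 14 bits


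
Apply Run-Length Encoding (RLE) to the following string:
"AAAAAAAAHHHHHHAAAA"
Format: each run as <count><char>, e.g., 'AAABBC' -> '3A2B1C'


Scanning runs left to right:
  i=0: run of 'A' x 8 -> '8A'
  i=8: run of 'H' x 6 -> '6H'
  i=14: run of 'A' x 4 -> '4A'

RLE = 8A6H4A
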